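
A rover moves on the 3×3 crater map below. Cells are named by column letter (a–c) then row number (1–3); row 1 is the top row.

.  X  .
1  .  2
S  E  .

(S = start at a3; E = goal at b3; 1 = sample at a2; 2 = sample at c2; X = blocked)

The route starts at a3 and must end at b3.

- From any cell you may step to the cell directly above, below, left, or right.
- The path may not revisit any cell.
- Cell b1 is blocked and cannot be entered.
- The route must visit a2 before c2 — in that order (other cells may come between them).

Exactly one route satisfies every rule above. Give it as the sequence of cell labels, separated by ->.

a3 -> a2 -> b2 -> c2 -> c3 -> b3

The waypoints must appear in the order a2, c2, with no cell reused.
Route from a3: up 1 to a2, right 2 to c2, down 1 to c3, left 1 to b3 — 5 moves in all.
Check: order respected (1 at step 1, 2 at step 3).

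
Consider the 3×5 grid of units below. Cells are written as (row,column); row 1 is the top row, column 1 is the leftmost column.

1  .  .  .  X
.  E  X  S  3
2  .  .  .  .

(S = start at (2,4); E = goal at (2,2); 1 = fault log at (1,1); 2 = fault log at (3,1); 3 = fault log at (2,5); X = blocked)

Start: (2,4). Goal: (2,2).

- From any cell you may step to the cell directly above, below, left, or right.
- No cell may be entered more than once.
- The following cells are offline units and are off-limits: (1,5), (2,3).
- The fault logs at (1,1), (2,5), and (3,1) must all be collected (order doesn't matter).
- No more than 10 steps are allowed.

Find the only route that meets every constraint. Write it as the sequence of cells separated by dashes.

(2,4) - (2,5) - (3,5) - (3,4) - (3,3) - (3,2) - (3,1) - (2,1) - (1,1) - (1,2) - (2,2)

The 10-move cap with required stops at (1,1), (2,5), (3,1) leaves no slack for detours.
Route from (2,4): right 1 to (2,5), down 1 to (3,5), left 4 to (3,1), up 2 to (1,1), right 1 to (1,2), down 1 to (2,2) — 10 moves in all.
Check: all required cells visited; 10 ≤ 10 moves.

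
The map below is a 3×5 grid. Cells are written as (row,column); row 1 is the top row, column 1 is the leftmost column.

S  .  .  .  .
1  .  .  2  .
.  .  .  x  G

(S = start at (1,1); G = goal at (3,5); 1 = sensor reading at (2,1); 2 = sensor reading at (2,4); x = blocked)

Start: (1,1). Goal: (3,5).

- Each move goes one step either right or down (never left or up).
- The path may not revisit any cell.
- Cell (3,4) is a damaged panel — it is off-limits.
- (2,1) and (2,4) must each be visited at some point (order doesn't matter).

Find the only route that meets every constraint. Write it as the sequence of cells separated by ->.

(1,1) -> (2,1) -> (2,2) -> (2,3) -> (2,4) -> (2,5) -> (3,5)

Moves only go right or down, so the column and row indices never decrease.
Route from (1,1): down to (2,1), 4× right (reaching (2,5)), down to (3,5) — 6 moves in all.
Check: all required cells visited.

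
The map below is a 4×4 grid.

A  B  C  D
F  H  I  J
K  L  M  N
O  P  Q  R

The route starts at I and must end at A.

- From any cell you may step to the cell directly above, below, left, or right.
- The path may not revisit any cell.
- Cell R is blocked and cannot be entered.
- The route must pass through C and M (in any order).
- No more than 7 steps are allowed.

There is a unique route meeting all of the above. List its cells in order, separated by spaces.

The 7-move cap with required stops at C, M leaves no slack for detours.
Route from I: down to M, right to N, 2× up (reaching D), 3× left (reaching A) — 7 moves in all.
Check: all required cells visited; 7 ≤ 7 moves.

I M N J D C B A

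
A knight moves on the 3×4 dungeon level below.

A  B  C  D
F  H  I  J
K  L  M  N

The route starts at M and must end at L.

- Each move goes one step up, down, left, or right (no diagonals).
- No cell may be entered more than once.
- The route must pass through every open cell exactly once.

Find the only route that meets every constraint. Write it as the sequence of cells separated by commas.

Need to visit all 12 open cells exactly once, starting at M and ending at L.
Cell A has only two open neighbours (F and B), so the path must pass straight through it: one of those is the cell it's entered from and the other is where it exits.
Route from M: right to N, 2× up (reaching D), left to C, down to I, left to H, up to B, left to A, 2× down (reaching K), right to L — 11 moves in all.
Check: all 12 open cells covered.

M, N, J, D, C, I, H, B, A, F, K, L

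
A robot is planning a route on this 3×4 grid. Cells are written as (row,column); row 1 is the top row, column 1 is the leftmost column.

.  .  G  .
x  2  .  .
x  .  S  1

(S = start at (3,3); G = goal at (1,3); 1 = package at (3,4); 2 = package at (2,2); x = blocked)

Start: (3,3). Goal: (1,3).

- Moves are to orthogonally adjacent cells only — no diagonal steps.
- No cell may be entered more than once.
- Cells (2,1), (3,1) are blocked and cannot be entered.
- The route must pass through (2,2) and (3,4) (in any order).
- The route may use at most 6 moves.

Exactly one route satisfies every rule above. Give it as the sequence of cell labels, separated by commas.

The budget equals the shortest possible length, so every move has to be on a shortest route through the required cells.
Route from (3,3): right to (3,4), up to (2,4), 2× left (reaching (2,2)), up to (1,2), right to (1,3) — 6 moves in all.
Check: all required cells visited; 6 ≤ 6 moves.

(3,3), (3,4), (2,4), (2,3), (2,2), (1,2), (1,3)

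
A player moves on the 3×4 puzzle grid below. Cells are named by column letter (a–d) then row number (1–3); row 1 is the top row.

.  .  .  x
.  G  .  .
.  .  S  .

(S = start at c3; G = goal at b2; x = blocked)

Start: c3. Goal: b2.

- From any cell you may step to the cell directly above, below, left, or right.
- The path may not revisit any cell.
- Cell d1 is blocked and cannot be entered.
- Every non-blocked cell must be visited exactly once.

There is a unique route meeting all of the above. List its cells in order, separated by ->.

c3 -> d3 -> d2 -> c2 -> c1 -> b1 -> a1 -> a2 -> a3 -> b3 -> b2

Need to visit all 11 open cells exactly once, starting at c3 and ending at b2.
Cell d2 has only two open neighbours (d3 and c2), so the path must pass straight through it: one of those is the cell it's entered from and the other is where it exits.
Route from c3: right 1 to d3, up 1 to d2, left 1 to c2, up 1 to c1, left 2 to a1, down 2 to a3, right 1 to b3, up 1 to b2 — 10 moves in all.
Check: all 11 open cells covered.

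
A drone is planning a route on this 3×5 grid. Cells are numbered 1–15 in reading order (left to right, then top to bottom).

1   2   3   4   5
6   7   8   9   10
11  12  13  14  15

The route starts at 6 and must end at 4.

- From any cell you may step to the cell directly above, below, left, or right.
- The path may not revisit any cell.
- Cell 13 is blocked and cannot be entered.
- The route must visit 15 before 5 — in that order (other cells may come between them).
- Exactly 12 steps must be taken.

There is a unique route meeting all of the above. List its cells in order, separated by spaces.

The waypoints must appear in the order 15, 5, with no cell reused.
Route from 6: down 1 to 11, right 1 to 12, up 2 to 2, right 1 to 3, down 1 to 8, right 1 to 9, down 1 to 14, right 1 to 15, up 2 to 5, left 1 to 4 — 12 moves in all.
Check: order respected (15 at step 9, 5 at step 11); 12 moves as required.

6 11 12 7 2 3 8 9 14 15 10 5 4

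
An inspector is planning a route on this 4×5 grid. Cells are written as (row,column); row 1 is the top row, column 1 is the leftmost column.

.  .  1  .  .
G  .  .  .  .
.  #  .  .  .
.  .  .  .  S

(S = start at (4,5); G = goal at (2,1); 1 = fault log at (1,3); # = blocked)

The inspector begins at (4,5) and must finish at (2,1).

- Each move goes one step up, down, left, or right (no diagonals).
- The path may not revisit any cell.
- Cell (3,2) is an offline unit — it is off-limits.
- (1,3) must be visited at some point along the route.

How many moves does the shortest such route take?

Any route passes through (1,3) somewhere between (4,5) and (2,1). Summing Manhattan distances along the two legs ((4,5) → (1,3) → (2,1)) gives a lower bound of 5 + 3 = 8 moves.
A route of 8 moves achieves this: (4,5) → (3,5) → (2,5) → (1,5) → (1,4) → (1,3) → (2,3) → (2,2) → (2,1).
Since 8 matches the lower bound, it is optimal.

8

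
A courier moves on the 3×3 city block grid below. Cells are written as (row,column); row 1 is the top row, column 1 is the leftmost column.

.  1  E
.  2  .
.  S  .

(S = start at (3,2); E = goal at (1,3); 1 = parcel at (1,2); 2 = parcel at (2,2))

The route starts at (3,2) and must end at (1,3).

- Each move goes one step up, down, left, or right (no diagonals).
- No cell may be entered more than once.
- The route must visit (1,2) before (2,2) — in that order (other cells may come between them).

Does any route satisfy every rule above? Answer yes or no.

One route that works: (3,2) → (3,1) → (2,1) → (1,1) → (1,2) → (2,2) → (2,3) → (1,3).

yes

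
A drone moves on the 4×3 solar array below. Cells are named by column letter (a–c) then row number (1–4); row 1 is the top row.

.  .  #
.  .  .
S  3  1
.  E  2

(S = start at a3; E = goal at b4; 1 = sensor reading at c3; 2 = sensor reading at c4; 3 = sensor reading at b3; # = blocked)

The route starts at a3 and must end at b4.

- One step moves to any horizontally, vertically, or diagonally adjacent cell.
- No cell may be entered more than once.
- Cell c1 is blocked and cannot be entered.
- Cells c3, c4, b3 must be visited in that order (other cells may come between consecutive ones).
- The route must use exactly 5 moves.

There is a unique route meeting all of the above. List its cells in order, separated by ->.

a3 -> b2 -> c3 -> c4 -> b3 -> b4

The waypoints must appear in the order c3, c4, b3, with no cell reused.
Route from a3: up-right to b2, down-right to c3, down to c4, up-left to b3, down to b4 — 5 moves in all.
Check: order respected (1 at step 2, 2 at step 3, 3 at step 4); 5 moves as required.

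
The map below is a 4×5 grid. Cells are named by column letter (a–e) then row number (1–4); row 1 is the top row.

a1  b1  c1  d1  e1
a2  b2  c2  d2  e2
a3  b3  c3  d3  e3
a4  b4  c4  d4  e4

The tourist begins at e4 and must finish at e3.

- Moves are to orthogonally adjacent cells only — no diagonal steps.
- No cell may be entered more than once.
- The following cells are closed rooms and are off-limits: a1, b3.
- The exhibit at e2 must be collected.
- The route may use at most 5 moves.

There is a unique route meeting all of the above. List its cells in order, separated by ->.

Any route must reach e2 and still end at e3 within 5 moves, so the order of the required stops is forced.
Route from e4: left 1 to d4, up 2 to d2, right 1 to e2, down 1 to e3 — 5 moves in all.
Check: all required cells visited; 5 ≤ 5 moves.

e4 -> d4 -> d3 -> d2 -> e2 -> e3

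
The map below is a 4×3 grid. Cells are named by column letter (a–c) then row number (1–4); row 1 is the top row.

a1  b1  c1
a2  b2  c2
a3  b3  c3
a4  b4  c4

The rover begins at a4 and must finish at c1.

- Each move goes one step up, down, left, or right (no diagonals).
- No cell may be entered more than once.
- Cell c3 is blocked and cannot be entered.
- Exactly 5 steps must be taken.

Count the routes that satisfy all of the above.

Need simple routes of exactly 5 moves from a4 to c1 (Manhattan distance 5, so 0 moves are spent on a detour and 0 undoing it).
Enumerating: a4 a3 a2 a1 b1 c1 | a4 a3 a2 b2 b1 c1 | a4 a3 a2 b2 c2 c1 | a4 a3 b3 b2 b1 c1 | a4 a3 b3 b2 c2 c1 | a4 b4 b3 b2 b1 c1 | a4 b4 b3 b2 c2 c1.
That gives 7 routes.

7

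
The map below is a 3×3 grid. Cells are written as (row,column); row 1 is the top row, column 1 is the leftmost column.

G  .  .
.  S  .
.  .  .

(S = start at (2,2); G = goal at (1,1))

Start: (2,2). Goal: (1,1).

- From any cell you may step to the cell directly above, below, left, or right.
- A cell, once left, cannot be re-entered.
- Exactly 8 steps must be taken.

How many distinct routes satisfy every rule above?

Need simple routes of exactly 8 moves from (2,2) to (1,1) (Manhattan distance 2, so 3 moves are spent on a detour and 3 undoing it).
Enumerating: (2,2) (1,2) (1,3) (2,3) (3,3) (3,2) (3,1) (2,1) (1,1) | (2,2) (2,1) (3,1) (3,2) (3,3) (2,3) (1,3) (1,2) (1,1).
That gives 2 routes.

2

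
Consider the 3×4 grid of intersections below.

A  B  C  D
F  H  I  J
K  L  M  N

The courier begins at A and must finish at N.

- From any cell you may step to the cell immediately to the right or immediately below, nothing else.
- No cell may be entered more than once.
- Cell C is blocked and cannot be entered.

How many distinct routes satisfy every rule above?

7

A right/down-only route from A to N makes exactly 2 down-moves and 3 right-moves in some order.
With no other constraints that would be C(5,2) = 10 routes.
Subtract routes through each blocked cell (inclusion–exclusion for overlaps): − through C: 3 → 7.
That gives 7 routes.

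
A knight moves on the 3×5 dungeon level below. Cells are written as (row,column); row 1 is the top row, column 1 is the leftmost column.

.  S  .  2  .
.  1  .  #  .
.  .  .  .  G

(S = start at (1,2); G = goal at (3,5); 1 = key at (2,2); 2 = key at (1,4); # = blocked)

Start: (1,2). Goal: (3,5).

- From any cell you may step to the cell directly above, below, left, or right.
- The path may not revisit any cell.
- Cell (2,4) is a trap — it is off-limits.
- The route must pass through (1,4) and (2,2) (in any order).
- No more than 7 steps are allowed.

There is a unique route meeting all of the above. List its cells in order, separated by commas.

The budget equals the shortest possible length, so every move has to be on a shortest route through the required cells.
Route from (1,2): down 1 to (2,2), right 1 to (2,3), up 1 to (1,3), right 2 to (1,5), down 2 to (3,5) — 7 moves in all.
Check: all required cells visited; 7 ≤ 7 moves.

(1,2), (2,2), (2,3), (1,3), (1,4), (1,5), (2,5), (3,5)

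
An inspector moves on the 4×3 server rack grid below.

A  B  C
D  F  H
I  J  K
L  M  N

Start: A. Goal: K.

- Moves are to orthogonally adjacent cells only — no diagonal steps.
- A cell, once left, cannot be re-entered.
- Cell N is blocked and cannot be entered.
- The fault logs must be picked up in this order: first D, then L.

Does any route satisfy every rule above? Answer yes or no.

One route that works: A → D → I → L → M → J → K.

yes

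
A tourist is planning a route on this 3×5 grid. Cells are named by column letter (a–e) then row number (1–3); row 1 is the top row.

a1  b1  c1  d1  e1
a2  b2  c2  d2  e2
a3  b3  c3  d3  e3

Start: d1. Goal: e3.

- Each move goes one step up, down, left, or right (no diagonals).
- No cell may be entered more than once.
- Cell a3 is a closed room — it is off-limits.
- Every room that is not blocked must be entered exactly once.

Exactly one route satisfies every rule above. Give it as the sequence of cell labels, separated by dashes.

Need to visit all 14 open cells exactly once, starting at d1 and ending at e3.
Cell a1 has only two open neighbours (a2 and b1), so the path must pass straight through it: one of those is the cell it's entered from and the other is where it exits.
Route from d1: right 1 to e1, down 1 to e2, left 2 to c2, up 1 to c1, left 2 to a1, down 1 to a2, right 1 to b2, down 1 to b3, right 3 to e3 — 13 moves in all.
Check: all 14 open cells covered.

d1 - e1 - e2 - d2 - c2 - c1 - b1 - a1 - a2 - b2 - b3 - c3 - d3 - e3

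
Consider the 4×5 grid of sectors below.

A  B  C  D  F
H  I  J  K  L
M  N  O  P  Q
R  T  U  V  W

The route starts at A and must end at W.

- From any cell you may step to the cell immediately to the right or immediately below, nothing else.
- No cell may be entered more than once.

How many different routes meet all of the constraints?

35

A right/down-only route from A to W makes exactly 3 down-moves and 4 right-moves in some order.
With no other constraints that would be C(7,3) = 35 routes.
That gives 35 routes.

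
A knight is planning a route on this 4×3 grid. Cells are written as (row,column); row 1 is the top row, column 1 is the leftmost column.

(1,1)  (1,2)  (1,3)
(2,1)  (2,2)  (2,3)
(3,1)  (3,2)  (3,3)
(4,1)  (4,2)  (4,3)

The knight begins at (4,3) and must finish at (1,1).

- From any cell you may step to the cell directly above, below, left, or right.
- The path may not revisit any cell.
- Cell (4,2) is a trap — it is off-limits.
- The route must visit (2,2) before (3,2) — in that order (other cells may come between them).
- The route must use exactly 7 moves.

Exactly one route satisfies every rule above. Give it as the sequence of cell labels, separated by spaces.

The waypoints must appear in the order (2,2), (3,2), with no cell reused.
Route from (4,3): 2× up (reaching (2,3)), left to (2,2), down to (3,2), left to (3,1), 2× up (reaching (1,1)) — 7 moves in all.
Check: order respected ((2,2) at step 3, (3,2) at step 4); 7 moves as required.

(4,3) (3,3) (2,3) (2,2) (3,2) (3,1) (2,1) (1,1)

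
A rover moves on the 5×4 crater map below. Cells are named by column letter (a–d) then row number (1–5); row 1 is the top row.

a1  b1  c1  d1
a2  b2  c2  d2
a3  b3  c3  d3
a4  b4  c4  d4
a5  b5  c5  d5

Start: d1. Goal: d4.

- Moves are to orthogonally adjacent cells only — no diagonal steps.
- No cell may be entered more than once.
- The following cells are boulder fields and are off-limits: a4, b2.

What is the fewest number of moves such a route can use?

3

The Manhattan distance from d1 to d4 is |1−4| + |4−4| = 3, so at least 3 moves are needed.
A route of 3 moves achieves this: d1 → d2 → d3 → d4.
Since 3 matches the lower bound, it is optimal.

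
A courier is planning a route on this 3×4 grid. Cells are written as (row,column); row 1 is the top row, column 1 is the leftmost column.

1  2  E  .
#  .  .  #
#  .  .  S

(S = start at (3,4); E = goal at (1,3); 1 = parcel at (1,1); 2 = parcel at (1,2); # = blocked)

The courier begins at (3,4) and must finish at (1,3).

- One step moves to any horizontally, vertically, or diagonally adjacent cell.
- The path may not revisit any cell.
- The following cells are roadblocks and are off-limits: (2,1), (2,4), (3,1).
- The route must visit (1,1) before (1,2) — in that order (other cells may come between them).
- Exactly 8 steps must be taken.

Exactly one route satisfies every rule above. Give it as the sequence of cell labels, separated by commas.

The waypoints must appear in the order (1,1), (1,2), with no cell reused.
Route from (3,4): left 2 to (3,2), up 1 to (2,2), up-left 1 to (1,1), right 1 to (1,2), down-right 1 to (2,3), up-right 1 to (1,4), left 1 to (1,3) — 8 moves in all.
Check: order respected (1 at step 4, 2 at step 5); 8 moves as required.

(3,4), (3,3), (3,2), (2,2), (1,1), (1,2), (2,3), (1,4), (1,3)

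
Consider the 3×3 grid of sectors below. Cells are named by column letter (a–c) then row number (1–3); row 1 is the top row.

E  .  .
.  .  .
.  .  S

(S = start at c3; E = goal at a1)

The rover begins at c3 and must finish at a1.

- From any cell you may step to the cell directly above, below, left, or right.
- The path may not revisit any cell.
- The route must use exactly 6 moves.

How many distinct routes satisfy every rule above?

4

Need simple routes of exactly 6 moves from c3 to a1 (Manhattan distance 4, so 1 moves are spent on a detour and 1 undoing it).
Enumerating: c3 c2 c1 b1 b2 a2 a1 | c3 c2 b2 b3 a3 a2 a1 | c3 b3 b2 c2 c1 b1 a1 | c3 b3 a3 a2 b2 b1 a1.
That gives 4 routes.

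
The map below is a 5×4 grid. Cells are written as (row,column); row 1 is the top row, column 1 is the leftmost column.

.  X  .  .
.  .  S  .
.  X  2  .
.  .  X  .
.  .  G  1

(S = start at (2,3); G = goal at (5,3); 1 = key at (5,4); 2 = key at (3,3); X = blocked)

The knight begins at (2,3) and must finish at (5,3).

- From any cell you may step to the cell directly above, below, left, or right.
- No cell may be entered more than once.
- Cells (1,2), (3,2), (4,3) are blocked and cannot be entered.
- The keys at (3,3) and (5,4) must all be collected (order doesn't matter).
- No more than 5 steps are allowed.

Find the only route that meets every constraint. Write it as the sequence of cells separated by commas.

(2,3), (3,3), (3,4), (4,4), (5,4), (5,3)

Any route must reach (3,3) and (5,4) and still end at (5,3) within 5 moves, so the order of the required stops is forced.
Route from (2,3): down to (3,3), right to (3,4), 2× down (reaching (5,4)), left to (5,3) — 5 moves in all.
Check: all required cells visited; 5 ≤ 5 moves.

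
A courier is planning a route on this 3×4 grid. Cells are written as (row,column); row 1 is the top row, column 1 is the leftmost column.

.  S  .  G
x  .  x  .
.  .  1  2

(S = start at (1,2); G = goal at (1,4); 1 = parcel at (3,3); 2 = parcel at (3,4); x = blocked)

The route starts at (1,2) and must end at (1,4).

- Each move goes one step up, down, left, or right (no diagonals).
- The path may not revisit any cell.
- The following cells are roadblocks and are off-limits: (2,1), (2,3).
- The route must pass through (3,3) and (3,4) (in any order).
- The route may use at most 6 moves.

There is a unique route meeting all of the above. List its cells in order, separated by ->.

The budget equals the shortest possible length, so every move has to be on a shortest route through the required cells.
Route from (1,2): 2× down (reaching (3,2)), 2× right (reaching (3,4)), 2× up (reaching (1,4)) — 6 moves in all.
Check: all required cells visited; 6 ≤ 6 moves.

(1,2) -> (2,2) -> (3,2) -> (3,3) -> (3,4) -> (2,4) -> (1,4)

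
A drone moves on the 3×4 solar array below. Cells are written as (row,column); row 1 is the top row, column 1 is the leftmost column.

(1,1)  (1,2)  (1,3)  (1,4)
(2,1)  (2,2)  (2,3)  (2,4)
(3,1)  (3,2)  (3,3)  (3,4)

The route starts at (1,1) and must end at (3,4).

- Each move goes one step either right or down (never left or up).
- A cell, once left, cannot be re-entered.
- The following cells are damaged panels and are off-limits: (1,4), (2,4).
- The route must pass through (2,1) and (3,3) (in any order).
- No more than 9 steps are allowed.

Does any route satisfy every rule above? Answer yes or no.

One route that works: (1,1) → (2,1) → (3,1) → (3,2) → (3,3) → (3,4).

yes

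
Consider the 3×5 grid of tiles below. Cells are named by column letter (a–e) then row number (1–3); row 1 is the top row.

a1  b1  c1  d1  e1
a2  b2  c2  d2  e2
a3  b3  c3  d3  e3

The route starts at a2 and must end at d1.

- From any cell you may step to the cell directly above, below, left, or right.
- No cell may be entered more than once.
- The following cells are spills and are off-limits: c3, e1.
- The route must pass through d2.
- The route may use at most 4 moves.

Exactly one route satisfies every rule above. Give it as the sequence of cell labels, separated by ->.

Any route must reach d2 and still end at d1 within 4 moves, so the order of the required stops is forced.
Route from a2: 3× right (reaching d2), up to d1 — 4 moves in all.
Check: all required cells visited; 4 ≤ 4 moves.

a2 -> b2 -> c2 -> d2 -> d1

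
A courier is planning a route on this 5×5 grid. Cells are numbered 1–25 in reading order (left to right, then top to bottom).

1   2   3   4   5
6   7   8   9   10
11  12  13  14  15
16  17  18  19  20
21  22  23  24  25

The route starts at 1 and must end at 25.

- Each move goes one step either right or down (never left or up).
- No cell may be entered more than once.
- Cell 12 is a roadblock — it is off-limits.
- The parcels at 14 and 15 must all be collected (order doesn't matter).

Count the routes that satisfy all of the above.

7

A right/down-only route from 1 to 25 makes exactly 4 down-moves and 4 right-moves in some order.
With no other constraints that would be C(8,4) = 70 routes.
A monotone route can only reach the required cells in the order 14, 15, so split there and multiply the segment counts (each segment already excludes blocked cells): 1→14: 7; 14→15: 1; 15→25: 1; product = 7.
That gives 7 routes.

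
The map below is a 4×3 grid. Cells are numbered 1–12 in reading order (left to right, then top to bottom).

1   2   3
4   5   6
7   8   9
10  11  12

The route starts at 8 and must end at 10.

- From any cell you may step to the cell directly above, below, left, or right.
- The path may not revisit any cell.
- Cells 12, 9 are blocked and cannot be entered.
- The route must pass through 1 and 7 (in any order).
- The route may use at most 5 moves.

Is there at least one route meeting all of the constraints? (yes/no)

Even ignoring the no-revisit rule, getting from 8 to 10, taking the cheapest ordering 8 → 1 → 7 → 10 needs at least 3 + 2 + 1 = 6 moves (Manhattan distance per leg), which exceeds the 5-move limit.

no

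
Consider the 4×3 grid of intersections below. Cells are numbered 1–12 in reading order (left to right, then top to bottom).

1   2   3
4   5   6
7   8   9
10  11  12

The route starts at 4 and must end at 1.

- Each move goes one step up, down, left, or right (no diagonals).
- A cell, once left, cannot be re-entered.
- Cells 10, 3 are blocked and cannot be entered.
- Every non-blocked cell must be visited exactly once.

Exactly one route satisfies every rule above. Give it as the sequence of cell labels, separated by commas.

4, 7, 8, 11, 12, 9, 6, 5, 2, 1

Need to visit all 10 open cells exactly once, starting at 4 and ending at 1.
Cell 11 has only two open neighbours (8 and 12), so the path must pass straight through it: one of those is the cell it's entered from and the other is where it exits.
Route from 4: down 1 to 7, right 1 to 8, down 1 to 11, right 1 to 12, up 2 to 6, left 1 to 5, up 1 to 2, left 1 to 1 — 9 moves in all.
Check: all 10 open cells covered.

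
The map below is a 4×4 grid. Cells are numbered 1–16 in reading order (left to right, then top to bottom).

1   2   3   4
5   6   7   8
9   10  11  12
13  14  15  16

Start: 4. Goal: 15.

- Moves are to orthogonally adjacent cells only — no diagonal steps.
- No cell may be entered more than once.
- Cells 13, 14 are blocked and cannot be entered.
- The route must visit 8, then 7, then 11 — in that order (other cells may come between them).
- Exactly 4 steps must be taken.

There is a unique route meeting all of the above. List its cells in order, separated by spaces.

4 8 7 11 15

The waypoints must appear in the order 8, 7, 11, with no cell reused.
Route from 4: down to 8, left to 7, 2× down (reaching 15) — 4 moves in all.
Check: order respected (8 at step 1, 7 at step 2, 11 at step 3); 4 moves as required.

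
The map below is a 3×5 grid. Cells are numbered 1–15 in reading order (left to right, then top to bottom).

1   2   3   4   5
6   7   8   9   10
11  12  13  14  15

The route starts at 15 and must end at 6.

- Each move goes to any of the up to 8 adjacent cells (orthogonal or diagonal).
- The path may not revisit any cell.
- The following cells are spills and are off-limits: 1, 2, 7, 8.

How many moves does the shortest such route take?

4

With diagonal moves allowed, the Chebyshev distance max(|Δrow|,|Δcol|) from 15 to 6 is 4, so at least 4 moves are needed.
A route of 4 moves achieves this: 15 → 9 → 13 → 12 → 6.
Since 4 matches the lower bound, it is optimal.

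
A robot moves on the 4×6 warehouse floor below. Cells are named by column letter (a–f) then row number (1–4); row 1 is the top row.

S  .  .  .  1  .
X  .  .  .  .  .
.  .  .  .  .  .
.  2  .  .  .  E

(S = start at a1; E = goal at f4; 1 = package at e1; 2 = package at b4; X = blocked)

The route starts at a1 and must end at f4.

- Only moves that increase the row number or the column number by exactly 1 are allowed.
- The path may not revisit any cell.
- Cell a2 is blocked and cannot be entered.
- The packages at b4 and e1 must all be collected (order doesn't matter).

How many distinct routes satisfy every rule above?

A right/down-only route from a1 to f4 makes exactly 3 down-moves and 5 right-moves in some order.
With no other constraints that would be C(8,3) = 56 routes.
b4 is below but to the left of e1: going e1 → b4 would need a leftward move and b4 → e1 an upward move, so no right/down-only route can visit both required cells.
No route satisfies every constraint, so the count is 0.

0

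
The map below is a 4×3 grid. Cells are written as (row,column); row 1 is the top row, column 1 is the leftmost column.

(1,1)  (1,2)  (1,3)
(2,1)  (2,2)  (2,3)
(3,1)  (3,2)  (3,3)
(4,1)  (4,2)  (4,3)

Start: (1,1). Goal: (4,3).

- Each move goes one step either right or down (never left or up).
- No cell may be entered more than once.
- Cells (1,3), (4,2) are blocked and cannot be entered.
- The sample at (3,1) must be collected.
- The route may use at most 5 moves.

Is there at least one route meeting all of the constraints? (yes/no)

yes

One route that works: (1,1) → (2,1) → (3,1) → (3,2) → (3,3) → (4,3).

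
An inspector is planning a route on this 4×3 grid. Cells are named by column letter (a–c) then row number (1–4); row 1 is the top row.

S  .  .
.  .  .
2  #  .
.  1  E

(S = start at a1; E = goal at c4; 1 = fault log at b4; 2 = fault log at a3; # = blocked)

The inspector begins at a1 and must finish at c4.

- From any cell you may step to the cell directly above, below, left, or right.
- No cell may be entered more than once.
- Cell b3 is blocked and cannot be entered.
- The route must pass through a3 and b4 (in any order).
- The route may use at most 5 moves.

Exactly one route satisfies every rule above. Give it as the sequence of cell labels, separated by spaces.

a1 a2 a3 a4 b4 c4

The 5-move cap with required stops at a3, b4 leaves no slack for detours.
Route from a1: down 3 to a4, right 2 to c4 — 5 moves in all.
Check: all required cells visited; 5 ≤ 5 moves.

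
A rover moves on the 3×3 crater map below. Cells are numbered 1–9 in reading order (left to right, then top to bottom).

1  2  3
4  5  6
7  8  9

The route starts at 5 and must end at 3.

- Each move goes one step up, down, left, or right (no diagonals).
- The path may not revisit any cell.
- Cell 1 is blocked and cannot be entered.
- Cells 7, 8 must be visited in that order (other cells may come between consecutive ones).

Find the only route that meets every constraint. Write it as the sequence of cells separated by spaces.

5 4 7 8 9 6 3

The waypoints must appear in the order 7, 8, with no cell reused.
Route from 5: left 1 to 4, down 1 to 7, right 2 to 9, up 2 to 3 — 6 moves in all.
Check: order respected (7 at step 2, 8 at step 3).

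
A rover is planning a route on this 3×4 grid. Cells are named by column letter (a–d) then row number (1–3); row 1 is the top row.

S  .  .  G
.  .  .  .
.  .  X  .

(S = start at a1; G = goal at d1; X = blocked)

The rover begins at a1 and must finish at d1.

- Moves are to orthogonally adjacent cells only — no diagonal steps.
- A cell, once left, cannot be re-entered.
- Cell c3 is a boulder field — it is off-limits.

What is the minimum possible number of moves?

The Manhattan distance from a1 to d1 is |1−1| + |1−4| = 3, so at least 3 moves are needed.
A route of 3 moves achieves this: a1 → b1 → c1 → d1.
Since 3 matches the lower bound, it is optimal.

3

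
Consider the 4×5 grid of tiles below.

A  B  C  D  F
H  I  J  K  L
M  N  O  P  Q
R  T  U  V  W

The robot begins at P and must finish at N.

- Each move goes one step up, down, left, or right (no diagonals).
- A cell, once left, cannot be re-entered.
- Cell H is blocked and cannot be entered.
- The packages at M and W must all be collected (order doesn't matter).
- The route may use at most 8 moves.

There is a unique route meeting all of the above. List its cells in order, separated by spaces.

P Q W V U T R M N

Any route must reach M and W and still end at N within 8 moves, so the order of the required stops is forced.
Route from P: right 1 to Q, down 1 to W, left 4 to R, up 1 to M, right 1 to N — 8 moves in all.
Check: all required cells visited; 8 ≤ 8 moves.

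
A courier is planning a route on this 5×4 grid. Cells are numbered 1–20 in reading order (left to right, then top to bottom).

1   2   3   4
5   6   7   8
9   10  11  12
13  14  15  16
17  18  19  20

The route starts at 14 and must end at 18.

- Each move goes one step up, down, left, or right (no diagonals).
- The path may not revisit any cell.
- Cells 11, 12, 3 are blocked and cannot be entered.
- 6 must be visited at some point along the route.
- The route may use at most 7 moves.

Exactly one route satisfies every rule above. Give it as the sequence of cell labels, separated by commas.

The 7-move cap with required stops at 6 leaves no slack for detours.
Route from 14: up 2 to 6, left 1 to 5, down 3 to 17, right 1 to 18 — 7 moves in all.
Check: all required cells visited; 7 ≤ 7 moves.

14, 10, 6, 5, 9, 13, 17, 18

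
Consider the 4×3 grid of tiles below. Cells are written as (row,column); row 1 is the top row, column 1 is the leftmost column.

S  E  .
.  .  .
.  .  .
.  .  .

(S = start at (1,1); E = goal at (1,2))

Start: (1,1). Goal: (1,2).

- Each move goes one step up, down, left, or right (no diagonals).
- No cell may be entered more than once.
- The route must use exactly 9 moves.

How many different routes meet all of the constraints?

Need simple routes of exactly 9 moves from (1,1) to (1,2) (Manhattan distance 1, so 4 moves are spent on a detour and 4 undoing it).
Branch systematically from the start, pruning whenever the remaining move budget drops below the Manhattan distance to (1,2) or differs from it in parity. Every completion starts via (2,1): 9 (no valid completion starts via (1,2)).
That gives 9 routes.

9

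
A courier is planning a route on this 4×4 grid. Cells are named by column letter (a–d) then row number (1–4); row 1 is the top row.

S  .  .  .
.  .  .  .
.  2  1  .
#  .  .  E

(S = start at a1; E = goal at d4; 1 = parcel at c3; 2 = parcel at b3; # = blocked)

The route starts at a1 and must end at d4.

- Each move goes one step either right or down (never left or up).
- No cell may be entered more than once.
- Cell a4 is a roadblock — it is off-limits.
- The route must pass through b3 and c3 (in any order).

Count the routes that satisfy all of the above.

6

A right/down-only route from a1 to d4 makes exactly 3 down-moves and 3 right-moves in some order.
With no other constraints that would be C(6,3) = 20 routes.
A monotone route can only reach the required cells in the order b3, c3, so split there and multiply the segment counts (each segment already excludes blocked cells): a1→b3: 3; b3→c3: 1; c3→d4: 2; product = 6.
That gives 6 routes.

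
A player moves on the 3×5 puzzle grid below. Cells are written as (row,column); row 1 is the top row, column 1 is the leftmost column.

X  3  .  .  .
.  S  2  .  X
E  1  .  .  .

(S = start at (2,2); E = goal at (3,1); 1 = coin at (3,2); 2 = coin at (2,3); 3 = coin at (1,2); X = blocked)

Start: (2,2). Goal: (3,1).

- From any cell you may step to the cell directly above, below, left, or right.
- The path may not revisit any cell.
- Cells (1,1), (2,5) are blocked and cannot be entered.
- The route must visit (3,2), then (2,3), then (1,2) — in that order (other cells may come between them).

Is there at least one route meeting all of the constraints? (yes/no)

Ignoring the required order, 3 revisit-free routes from (2,2) to (3,1) pass through all of (3,2), (2,3), and (1,2); the waypoint orders that occur are (1,2) → (2,3) → (3,2) (3) — never (3,2) → (2,3) → (1,2).

no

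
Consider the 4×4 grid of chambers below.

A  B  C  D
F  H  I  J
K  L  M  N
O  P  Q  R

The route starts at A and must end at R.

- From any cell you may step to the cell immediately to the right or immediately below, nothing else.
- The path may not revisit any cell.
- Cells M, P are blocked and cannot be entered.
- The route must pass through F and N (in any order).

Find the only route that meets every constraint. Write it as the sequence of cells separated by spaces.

Moves only go right or down, so the column and row indices never decrease.
Route from A: down to F, 3× right (reaching J), 2× down (reaching R) — 6 moves in all.
Check: all required cells visited.

A F H I J N R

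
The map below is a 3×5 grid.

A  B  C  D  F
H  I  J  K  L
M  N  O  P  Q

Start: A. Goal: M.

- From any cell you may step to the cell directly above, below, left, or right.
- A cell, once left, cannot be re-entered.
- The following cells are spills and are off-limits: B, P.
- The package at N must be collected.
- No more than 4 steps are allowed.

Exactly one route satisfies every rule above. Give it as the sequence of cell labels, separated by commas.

Any route must reach N and still end at M within 4 moves, so the order of the required stops is forced.
Route from A: down to H, right to I, down to N, left to M — 4 moves in all.
Check: all required cells visited; 4 ≤ 4 moves.

A, H, I, N, M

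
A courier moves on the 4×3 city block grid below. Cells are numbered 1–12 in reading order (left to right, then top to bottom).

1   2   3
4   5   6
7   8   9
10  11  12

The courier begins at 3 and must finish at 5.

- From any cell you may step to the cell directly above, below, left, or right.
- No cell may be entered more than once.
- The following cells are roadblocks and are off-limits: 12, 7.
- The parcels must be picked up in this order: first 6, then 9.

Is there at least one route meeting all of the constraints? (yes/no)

yes

One route that works: 3 → 6 → 9 → 8 → 5.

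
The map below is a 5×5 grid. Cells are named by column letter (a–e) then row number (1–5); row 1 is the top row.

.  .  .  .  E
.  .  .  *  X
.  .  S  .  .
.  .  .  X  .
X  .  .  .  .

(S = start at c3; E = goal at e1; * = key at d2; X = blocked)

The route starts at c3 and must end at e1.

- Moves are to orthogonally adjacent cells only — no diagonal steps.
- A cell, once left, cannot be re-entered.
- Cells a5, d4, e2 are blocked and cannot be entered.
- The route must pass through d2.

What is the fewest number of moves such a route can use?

4

Any route passes through d2 somewhere between c3 and e1. Summing Manhattan distances along the two legs (c3 → d2 → e1) gives a lower bound of 2 + 2 = 4 moves.
A route of 4 moves achieves this: c3 → c2 → d2 → d1 → e1.
Since 4 matches the lower bound, it is optimal.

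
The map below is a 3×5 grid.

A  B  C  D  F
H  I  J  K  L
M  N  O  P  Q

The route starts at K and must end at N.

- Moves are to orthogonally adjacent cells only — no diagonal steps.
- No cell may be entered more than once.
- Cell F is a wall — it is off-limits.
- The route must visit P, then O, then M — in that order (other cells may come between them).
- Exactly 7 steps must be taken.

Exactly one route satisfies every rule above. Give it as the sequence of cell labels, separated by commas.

K, P, O, J, I, H, M, N

The waypoints must appear in the order P, O, M, with no cell reused.
Route from K: down to P, left to O, up to J, 2× left (reaching H), down to M, right to N — 7 moves in all.
Check: order respected (P at step 1, O at step 2, M at step 6); 7 moves as required.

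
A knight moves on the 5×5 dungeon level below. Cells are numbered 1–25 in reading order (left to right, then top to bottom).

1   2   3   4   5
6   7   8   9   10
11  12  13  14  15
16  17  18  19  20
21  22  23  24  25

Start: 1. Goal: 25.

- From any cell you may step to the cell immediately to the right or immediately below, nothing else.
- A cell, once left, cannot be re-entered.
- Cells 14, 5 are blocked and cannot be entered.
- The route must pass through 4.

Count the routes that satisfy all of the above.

A right/down-only route from 1 to 25 makes exactly 4 down-moves and 4 right-moves in some order.
With no other constraints that would be C(8,4) = 70 routes.
Split at 4 and multiply the segment counts (each segment already excludes blocked cells): 1→4: 1; 4→25: 1; product = 1.
That gives 1 route.

1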